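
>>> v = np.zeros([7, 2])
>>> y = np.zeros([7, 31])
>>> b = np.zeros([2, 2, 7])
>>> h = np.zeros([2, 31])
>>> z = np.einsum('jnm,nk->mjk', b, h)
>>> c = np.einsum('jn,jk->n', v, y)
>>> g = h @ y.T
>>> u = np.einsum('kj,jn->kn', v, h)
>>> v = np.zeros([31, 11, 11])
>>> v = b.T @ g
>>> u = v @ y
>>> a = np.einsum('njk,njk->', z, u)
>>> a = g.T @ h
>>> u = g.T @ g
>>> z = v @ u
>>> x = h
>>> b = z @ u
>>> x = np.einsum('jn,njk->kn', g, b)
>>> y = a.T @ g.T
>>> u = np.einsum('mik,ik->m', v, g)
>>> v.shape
(7, 2, 7)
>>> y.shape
(31, 2)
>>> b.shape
(7, 2, 7)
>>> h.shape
(2, 31)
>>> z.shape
(7, 2, 7)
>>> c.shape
(2,)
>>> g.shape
(2, 7)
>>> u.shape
(7,)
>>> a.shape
(7, 31)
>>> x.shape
(7, 7)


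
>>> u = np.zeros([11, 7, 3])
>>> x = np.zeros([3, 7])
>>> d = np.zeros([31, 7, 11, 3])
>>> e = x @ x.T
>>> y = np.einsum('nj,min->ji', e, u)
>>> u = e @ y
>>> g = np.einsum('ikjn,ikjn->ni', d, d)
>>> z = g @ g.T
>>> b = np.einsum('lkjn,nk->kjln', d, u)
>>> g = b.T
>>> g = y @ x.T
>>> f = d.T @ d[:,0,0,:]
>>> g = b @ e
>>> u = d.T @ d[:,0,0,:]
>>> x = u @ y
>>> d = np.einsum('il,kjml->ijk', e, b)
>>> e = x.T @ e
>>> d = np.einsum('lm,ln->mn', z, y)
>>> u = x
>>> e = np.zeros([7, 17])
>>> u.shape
(3, 11, 7, 7)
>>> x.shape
(3, 11, 7, 7)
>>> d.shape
(3, 7)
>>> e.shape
(7, 17)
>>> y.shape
(3, 7)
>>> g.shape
(7, 11, 31, 3)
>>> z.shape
(3, 3)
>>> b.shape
(7, 11, 31, 3)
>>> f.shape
(3, 11, 7, 3)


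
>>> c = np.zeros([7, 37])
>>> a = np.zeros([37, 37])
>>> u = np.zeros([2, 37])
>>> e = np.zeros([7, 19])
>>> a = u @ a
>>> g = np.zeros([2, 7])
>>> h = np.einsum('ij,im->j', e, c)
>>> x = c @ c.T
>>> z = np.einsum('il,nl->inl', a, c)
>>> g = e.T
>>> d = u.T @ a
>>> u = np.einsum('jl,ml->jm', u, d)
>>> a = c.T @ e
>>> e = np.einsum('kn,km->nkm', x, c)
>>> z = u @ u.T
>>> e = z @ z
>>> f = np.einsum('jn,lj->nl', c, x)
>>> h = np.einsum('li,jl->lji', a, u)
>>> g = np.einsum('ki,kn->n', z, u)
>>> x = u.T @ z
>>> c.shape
(7, 37)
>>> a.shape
(37, 19)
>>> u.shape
(2, 37)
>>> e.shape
(2, 2)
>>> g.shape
(37,)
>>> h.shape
(37, 2, 19)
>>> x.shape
(37, 2)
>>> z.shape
(2, 2)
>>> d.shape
(37, 37)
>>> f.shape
(37, 7)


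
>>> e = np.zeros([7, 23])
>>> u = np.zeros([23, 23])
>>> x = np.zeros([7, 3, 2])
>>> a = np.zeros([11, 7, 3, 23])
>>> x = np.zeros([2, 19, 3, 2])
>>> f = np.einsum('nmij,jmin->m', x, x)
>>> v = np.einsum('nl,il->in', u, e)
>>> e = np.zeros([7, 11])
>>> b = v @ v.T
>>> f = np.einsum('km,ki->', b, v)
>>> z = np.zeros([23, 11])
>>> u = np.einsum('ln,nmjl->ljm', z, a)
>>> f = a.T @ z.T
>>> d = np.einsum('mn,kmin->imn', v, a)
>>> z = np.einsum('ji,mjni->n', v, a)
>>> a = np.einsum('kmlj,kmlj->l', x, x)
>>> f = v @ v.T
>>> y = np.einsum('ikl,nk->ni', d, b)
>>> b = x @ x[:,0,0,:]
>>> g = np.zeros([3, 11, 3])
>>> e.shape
(7, 11)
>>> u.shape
(23, 3, 7)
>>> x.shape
(2, 19, 3, 2)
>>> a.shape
(3,)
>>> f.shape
(7, 7)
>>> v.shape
(7, 23)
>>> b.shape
(2, 19, 3, 2)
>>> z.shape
(3,)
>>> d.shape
(3, 7, 23)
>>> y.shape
(7, 3)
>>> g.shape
(3, 11, 3)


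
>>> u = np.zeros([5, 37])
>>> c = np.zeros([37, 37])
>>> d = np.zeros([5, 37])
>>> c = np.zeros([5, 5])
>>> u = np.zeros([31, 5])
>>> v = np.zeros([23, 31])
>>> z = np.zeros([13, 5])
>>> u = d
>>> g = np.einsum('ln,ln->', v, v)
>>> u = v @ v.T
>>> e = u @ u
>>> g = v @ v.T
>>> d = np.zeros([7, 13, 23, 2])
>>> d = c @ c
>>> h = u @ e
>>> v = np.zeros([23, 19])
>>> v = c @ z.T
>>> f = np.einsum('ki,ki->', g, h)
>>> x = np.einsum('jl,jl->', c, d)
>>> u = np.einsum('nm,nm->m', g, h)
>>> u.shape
(23,)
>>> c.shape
(5, 5)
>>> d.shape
(5, 5)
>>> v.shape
(5, 13)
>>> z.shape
(13, 5)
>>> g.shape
(23, 23)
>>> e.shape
(23, 23)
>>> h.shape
(23, 23)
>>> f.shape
()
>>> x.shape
()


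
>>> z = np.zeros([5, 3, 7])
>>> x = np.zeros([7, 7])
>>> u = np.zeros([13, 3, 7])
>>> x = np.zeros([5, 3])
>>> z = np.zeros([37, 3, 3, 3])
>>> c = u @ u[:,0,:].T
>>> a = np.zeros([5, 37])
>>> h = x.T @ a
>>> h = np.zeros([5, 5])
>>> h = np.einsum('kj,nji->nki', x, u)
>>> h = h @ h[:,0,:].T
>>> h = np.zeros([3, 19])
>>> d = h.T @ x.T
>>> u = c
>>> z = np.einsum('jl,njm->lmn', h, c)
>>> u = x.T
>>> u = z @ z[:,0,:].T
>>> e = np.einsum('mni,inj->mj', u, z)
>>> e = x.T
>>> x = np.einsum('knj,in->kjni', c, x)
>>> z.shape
(19, 13, 13)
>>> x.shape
(13, 13, 3, 5)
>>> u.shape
(19, 13, 19)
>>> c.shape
(13, 3, 13)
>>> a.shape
(5, 37)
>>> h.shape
(3, 19)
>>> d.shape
(19, 5)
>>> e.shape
(3, 5)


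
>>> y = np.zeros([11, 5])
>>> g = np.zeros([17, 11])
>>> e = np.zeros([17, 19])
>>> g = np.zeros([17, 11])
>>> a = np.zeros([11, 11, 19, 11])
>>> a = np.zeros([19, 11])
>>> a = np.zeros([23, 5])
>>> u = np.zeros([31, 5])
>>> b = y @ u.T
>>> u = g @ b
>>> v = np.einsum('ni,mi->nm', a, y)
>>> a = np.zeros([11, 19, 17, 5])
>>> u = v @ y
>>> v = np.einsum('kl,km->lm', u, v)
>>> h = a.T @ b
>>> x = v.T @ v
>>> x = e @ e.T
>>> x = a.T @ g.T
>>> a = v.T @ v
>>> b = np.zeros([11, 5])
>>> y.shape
(11, 5)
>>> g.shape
(17, 11)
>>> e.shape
(17, 19)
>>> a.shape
(11, 11)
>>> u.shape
(23, 5)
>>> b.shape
(11, 5)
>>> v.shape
(5, 11)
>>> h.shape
(5, 17, 19, 31)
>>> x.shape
(5, 17, 19, 17)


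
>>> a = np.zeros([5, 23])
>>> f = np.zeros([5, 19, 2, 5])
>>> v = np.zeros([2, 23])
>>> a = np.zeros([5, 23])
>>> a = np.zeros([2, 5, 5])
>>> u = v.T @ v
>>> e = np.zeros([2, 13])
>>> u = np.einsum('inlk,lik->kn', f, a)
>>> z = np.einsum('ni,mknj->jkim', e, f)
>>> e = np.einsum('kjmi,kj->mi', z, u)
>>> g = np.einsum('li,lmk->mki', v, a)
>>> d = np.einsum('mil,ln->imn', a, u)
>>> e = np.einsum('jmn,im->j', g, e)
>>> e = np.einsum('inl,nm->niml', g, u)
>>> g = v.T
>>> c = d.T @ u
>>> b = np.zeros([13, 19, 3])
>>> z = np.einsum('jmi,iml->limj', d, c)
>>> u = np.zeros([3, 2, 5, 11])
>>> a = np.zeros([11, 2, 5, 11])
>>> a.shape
(11, 2, 5, 11)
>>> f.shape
(5, 19, 2, 5)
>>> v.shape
(2, 23)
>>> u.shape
(3, 2, 5, 11)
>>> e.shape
(5, 5, 19, 23)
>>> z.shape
(19, 19, 2, 5)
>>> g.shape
(23, 2)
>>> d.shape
(5, 2, 19)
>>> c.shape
(19, 2, 19)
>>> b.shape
(13, 19, 3)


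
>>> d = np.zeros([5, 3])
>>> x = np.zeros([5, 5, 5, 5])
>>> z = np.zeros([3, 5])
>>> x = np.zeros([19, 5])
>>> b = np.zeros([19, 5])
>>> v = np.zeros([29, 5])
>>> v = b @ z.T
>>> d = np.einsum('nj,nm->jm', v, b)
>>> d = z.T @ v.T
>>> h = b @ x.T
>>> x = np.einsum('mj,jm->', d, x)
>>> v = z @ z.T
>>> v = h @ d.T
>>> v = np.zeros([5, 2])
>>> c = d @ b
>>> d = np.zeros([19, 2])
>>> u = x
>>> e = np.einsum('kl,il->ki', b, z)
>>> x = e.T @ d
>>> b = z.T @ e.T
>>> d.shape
(19, 2)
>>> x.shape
(3, 2)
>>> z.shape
(3, 5)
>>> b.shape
(5, 19)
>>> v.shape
(5, 2)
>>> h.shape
(19, 19)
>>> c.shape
(5, 5)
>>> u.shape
()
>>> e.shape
(19, 3)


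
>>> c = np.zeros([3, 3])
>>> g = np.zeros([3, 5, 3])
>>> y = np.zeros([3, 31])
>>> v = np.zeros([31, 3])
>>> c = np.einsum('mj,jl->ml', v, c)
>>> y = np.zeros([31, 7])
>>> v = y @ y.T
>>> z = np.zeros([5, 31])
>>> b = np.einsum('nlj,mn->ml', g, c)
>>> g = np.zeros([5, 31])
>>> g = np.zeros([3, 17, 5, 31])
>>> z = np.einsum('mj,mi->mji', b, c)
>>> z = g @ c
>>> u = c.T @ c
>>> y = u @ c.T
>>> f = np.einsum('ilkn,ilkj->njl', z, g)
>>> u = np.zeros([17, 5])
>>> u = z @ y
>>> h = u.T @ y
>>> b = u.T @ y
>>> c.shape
(31, 3)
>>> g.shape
(3, 17, 5, 31)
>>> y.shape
(3, 31)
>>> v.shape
(31, 31)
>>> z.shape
(3, 17, 5, 3)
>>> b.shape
(31, 5, 17, 31)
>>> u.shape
(3, 17, 5, 31)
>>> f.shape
(3, 31, 17)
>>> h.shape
(31, 5, 17, 31)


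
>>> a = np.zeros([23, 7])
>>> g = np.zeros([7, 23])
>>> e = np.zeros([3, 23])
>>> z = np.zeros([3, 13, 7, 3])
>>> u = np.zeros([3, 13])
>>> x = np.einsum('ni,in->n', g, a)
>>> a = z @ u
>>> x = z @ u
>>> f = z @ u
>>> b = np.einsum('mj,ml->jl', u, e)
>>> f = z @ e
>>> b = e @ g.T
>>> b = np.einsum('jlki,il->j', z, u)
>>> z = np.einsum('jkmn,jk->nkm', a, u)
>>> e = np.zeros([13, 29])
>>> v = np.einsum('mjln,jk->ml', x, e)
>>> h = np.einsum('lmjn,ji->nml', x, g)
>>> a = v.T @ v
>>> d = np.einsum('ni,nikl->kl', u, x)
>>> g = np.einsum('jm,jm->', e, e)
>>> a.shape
(7, 7)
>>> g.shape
()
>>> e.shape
(13, 29)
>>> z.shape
(13, 13, 7)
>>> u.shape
(3, 13)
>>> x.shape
(3, 13, 7, 13)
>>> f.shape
(3, 13, 7, 23)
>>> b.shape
(3,)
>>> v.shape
(3, 7)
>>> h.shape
(13, 13, 3)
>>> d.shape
(7, 13)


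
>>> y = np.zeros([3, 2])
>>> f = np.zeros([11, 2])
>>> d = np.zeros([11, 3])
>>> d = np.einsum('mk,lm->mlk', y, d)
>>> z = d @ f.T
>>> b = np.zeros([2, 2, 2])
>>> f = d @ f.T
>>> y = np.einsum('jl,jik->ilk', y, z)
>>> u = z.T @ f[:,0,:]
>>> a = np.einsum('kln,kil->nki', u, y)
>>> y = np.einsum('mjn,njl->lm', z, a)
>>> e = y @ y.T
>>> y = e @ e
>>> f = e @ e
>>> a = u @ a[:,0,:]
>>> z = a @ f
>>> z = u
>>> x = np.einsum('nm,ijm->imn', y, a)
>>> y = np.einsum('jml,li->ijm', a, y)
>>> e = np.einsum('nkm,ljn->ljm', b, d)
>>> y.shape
(2, 11, 11)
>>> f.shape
(2, 2)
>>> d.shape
(3, 11, 2)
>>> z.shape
(11, 11, 11)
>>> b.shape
(2, 2, 2)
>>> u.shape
(11, 11, 11)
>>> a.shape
(11, 11, 2)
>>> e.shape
(3, 11, 2)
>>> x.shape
(11, 2, 2)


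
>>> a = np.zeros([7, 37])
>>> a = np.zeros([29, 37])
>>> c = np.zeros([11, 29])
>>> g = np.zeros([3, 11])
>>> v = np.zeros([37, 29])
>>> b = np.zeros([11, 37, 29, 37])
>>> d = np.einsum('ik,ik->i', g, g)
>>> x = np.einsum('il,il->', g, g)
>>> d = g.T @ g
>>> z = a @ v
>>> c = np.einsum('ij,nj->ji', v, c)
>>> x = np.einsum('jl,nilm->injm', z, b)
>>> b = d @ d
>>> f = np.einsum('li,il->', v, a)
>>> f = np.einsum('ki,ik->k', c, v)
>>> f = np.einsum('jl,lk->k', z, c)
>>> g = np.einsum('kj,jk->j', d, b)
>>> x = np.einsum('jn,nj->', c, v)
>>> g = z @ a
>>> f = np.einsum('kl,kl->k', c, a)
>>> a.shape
(29, 37)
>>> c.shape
(29, 37)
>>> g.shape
(29, 37)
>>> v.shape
(37, 29)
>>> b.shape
(11, 11)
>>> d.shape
(11, 11)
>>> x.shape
()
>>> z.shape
(29, 29)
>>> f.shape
(29,)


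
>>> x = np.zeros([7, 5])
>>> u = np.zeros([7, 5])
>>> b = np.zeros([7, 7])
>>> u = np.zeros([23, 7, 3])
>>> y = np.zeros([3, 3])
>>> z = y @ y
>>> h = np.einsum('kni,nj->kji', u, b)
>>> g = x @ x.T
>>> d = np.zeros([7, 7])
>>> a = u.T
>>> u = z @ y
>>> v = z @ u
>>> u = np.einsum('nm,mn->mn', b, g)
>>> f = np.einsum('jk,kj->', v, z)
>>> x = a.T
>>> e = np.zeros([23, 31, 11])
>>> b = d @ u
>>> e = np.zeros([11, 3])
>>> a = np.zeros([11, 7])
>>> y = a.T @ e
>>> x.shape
(23, 7, 3)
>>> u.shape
(7, 7)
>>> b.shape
(7, 7)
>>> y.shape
(7, 3)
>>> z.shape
(3, 3)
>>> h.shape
(23, 7, 3)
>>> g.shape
(7, 7)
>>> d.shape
(7, 7)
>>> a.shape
(11, 7)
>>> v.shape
(3, 3)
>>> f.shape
()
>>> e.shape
(11, 3)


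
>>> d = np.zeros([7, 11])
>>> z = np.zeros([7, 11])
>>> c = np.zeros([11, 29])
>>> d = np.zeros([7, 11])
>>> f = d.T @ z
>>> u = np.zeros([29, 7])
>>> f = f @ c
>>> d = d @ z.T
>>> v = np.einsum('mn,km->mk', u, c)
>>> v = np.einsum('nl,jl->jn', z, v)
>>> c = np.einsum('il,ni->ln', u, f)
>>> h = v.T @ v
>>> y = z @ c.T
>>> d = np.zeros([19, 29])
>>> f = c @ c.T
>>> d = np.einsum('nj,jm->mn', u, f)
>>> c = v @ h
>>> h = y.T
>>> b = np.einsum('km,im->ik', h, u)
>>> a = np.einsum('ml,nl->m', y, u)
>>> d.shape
(7, 29)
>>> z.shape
(7, 11)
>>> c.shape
(29, 7)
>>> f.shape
(7, 7)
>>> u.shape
(29, 7)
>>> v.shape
(29, 7)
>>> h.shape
(7, 7)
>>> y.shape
(7, 7)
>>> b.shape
(29, 7)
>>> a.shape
(7,)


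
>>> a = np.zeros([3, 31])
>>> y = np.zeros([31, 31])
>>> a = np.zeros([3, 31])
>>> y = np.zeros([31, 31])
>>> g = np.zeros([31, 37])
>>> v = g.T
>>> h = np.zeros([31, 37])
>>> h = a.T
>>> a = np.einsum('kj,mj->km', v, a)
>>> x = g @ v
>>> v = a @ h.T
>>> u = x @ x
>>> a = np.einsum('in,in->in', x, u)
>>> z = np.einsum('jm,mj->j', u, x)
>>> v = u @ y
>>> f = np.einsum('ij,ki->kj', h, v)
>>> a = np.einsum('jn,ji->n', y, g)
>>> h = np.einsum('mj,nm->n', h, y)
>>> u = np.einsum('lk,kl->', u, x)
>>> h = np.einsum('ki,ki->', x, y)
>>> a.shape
(31,)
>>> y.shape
(31, 31)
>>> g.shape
(31, 37)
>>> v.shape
(31, 31)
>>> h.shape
()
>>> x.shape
(31, 31)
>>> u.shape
()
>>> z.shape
(31,)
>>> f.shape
(31, 3)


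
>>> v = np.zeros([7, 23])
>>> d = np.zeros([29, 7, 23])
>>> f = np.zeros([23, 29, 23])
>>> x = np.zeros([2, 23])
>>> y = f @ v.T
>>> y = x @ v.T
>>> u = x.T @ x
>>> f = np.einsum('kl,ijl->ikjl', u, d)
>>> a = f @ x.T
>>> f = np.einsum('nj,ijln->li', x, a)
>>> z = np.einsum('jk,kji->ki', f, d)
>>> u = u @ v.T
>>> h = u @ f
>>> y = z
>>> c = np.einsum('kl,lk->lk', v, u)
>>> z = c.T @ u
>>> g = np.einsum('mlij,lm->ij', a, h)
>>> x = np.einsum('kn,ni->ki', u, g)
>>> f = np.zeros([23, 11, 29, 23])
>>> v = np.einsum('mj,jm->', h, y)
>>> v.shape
()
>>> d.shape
(29, 7, 23)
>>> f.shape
(23, 11, 29, 23)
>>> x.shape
(23, 2)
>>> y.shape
(29, 23)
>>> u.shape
(23, 7)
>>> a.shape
(29, 23, 7, 2)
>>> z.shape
(7, 7)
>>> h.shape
(23, 29)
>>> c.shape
(23, 7)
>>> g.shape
(7, 2)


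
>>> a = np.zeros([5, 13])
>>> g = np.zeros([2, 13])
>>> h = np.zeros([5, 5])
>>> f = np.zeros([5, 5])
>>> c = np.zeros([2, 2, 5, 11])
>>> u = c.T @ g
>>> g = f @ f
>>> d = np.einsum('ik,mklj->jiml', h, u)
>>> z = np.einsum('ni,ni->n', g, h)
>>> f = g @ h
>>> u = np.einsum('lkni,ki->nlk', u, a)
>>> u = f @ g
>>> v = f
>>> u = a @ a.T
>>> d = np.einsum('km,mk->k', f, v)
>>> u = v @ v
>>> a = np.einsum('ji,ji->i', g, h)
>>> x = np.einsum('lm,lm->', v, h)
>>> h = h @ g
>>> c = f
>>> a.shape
(5,)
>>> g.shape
(5, 5)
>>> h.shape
(5, 5)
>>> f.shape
(5, 5)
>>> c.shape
(5, 5)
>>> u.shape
(5, 5)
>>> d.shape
(5,)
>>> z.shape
(5,)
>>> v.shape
(5, 5)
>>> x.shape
()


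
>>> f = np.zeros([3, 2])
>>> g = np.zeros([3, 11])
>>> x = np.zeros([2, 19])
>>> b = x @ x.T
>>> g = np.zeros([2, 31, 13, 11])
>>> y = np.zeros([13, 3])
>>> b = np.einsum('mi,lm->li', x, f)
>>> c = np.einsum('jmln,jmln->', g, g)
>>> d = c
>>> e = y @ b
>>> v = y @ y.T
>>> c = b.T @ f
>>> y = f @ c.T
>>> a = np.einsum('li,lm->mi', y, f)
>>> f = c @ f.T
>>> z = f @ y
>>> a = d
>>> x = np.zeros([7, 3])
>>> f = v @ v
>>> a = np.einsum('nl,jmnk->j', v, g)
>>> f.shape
(13, 13)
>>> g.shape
(2, 31, 13, 11)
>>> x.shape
(7, 3)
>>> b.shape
(3, 19)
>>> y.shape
(3, 19)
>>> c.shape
(19, 2)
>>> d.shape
()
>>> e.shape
(13, 19)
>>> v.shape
(13, 13)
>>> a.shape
(2,)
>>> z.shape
(19, 19)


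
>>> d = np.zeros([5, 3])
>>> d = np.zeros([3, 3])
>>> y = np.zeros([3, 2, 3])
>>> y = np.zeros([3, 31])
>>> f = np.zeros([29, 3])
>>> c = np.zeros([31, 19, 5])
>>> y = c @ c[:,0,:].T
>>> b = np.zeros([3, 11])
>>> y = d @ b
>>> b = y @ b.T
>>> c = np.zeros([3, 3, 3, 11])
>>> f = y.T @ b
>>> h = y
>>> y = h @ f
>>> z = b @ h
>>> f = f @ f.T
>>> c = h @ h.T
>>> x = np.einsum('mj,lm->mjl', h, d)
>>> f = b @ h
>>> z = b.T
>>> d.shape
(3, 3)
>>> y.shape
(3, 3)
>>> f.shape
(3, 11)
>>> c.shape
(3, 3)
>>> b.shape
(3, 3)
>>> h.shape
(3, 11)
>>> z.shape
(3, 3)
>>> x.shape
(3, 11, 3)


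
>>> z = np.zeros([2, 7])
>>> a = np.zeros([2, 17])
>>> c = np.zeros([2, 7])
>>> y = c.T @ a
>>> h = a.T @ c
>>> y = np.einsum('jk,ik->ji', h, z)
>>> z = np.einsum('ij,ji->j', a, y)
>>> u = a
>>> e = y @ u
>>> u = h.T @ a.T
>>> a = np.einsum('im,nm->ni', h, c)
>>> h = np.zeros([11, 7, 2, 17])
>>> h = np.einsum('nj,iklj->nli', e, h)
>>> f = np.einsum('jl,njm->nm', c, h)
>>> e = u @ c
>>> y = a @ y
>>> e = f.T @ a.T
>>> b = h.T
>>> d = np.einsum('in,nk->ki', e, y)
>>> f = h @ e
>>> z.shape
(17,)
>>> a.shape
(2, 17)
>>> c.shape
(2, 7)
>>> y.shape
(2, 2)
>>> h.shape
(17, 2, 11)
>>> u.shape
(7, 2)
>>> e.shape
(11, 2)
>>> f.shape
(17, 2, 2)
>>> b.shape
(11, 2, 17)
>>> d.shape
(2, 11)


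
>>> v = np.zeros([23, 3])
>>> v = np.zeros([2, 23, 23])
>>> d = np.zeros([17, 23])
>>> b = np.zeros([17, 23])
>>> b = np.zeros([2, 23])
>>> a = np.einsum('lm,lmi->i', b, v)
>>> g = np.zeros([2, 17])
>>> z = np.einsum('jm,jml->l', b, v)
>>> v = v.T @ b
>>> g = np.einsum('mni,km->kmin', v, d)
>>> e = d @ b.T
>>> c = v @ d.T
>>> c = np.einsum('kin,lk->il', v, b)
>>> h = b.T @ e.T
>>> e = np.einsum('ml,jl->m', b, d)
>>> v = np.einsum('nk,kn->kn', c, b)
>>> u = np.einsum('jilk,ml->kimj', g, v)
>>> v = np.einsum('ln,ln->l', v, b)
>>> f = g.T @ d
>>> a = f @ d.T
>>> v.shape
(2,)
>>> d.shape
(17, 23)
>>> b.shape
(2, 23)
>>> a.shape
(23, 23, 23, 17)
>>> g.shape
(17, 23, 23, 23)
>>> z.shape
(23,)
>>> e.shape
(2,)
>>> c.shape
(23, 2)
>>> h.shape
(23, 17)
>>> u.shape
(23, 23, 2, 17)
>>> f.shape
(23, 23, 23, 23)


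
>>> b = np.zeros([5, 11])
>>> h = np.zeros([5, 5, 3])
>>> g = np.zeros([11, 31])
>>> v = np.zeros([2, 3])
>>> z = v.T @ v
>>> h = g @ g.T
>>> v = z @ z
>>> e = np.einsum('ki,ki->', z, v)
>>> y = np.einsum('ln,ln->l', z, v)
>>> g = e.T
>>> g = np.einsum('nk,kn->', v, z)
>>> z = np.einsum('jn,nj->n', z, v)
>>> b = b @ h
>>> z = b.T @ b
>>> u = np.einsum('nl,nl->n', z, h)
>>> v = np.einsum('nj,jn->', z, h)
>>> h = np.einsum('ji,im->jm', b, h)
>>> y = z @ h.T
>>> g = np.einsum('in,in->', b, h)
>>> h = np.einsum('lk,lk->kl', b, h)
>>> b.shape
(5, 11)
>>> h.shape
(11, 5)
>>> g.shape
()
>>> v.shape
()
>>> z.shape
(11, 11)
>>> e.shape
()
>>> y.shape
(11, 5)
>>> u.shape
(11,)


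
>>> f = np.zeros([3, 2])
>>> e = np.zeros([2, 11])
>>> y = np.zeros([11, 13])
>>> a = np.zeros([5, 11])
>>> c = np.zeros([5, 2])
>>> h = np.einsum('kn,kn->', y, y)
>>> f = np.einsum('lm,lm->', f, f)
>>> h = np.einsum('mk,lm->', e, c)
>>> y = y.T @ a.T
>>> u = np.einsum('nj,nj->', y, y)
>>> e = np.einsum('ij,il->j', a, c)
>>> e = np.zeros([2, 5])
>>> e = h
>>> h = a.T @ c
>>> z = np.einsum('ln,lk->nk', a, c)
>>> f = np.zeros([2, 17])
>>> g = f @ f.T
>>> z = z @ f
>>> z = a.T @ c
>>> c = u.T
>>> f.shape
(2, 17)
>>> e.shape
()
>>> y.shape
(13, 5)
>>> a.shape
(5, 11)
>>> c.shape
()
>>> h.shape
(11, 2)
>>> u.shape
()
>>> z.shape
(11, 2)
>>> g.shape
(2, 2)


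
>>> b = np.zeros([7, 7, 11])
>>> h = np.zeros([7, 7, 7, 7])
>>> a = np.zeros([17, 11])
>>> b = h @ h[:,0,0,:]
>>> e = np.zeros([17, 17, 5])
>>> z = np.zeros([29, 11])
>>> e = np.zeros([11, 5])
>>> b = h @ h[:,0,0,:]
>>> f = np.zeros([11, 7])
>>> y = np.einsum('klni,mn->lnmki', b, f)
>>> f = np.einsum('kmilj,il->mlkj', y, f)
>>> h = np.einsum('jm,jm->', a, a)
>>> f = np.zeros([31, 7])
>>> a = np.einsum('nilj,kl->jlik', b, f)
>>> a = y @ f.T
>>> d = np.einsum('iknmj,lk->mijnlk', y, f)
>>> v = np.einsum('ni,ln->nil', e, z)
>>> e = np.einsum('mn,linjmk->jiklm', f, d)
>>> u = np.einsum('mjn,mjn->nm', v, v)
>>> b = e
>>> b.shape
(11, 7, 7, 7, 31)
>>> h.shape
()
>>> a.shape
(7, 7, 11, 7, 31)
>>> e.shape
(11, 7, 7, 7, 31)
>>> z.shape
(29, 11)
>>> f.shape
(31, 7)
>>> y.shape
(7, 7, 11, 7, 7)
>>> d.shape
(7, 7, 7, 11, 31, 7)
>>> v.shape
(11, 5, 29)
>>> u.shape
(29, 11)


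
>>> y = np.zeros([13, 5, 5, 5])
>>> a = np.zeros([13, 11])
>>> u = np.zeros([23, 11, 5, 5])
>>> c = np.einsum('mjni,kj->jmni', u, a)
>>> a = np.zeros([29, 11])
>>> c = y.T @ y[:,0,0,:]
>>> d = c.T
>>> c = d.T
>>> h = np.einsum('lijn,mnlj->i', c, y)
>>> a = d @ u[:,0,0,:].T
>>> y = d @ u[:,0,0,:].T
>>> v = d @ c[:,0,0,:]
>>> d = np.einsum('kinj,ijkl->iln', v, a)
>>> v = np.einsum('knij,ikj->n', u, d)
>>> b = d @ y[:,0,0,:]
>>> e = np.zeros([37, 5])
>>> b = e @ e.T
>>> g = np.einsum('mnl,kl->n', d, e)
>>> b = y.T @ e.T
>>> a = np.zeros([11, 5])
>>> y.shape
(5, 5, 5, 23)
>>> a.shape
(11, 5)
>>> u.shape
(23, 11, 5, 5)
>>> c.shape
(5, 5, 5, 5)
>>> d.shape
(5, 23, 5)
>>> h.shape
(5,)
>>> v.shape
(11,)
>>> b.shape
(23, 5, 5, 37)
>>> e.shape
(37, 5)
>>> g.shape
(23,)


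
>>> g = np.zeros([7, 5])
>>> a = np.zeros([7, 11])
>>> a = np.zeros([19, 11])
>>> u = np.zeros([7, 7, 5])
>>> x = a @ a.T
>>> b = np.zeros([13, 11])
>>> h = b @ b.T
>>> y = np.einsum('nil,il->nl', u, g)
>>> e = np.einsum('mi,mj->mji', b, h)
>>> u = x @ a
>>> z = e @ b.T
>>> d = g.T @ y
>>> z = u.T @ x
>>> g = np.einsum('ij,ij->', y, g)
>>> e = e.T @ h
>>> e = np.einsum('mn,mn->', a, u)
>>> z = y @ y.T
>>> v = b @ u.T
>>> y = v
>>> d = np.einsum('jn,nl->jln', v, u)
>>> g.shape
()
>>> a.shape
(19, 11)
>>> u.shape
(19, 11)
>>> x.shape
(19, 19)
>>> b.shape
(13, 11)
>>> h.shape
(13, 13)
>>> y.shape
(13, 19)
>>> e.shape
()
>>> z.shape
(7, 7)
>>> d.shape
(13, 11, 19)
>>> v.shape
(13, 19)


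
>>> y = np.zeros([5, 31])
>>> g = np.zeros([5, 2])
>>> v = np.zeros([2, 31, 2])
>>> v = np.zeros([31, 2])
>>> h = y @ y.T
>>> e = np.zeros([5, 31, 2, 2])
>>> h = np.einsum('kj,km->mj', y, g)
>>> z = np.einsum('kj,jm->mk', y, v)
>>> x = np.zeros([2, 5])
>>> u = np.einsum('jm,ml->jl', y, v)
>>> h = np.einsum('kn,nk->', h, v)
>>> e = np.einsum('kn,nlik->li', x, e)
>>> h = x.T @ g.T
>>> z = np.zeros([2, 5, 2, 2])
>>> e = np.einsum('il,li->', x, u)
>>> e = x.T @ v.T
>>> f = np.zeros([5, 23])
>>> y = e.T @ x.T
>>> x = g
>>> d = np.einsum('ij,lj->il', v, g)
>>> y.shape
(31, 2)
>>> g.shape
(5, 2)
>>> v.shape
(31, 2)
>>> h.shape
(5, 5)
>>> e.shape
(5, 31)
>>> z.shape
(2, 5, 2, 2)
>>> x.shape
(5, 2)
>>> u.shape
(5, 2)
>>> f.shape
(5, 23)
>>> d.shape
(31, 5)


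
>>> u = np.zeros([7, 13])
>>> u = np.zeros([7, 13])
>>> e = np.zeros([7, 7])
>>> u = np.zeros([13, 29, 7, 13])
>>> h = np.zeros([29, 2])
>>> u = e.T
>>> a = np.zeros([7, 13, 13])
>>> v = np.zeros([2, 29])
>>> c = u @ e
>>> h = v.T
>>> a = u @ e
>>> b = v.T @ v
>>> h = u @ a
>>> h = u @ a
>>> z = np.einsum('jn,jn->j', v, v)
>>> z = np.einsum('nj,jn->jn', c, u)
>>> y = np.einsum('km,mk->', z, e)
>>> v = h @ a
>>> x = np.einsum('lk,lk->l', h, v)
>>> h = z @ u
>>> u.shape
(7, 7)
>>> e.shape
(7, 7)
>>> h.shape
(7, 7)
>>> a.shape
(7, 7)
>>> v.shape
(7, 7)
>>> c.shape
(7, 7)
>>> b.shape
(29, 29)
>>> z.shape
(7, 7)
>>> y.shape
()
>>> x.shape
(7,)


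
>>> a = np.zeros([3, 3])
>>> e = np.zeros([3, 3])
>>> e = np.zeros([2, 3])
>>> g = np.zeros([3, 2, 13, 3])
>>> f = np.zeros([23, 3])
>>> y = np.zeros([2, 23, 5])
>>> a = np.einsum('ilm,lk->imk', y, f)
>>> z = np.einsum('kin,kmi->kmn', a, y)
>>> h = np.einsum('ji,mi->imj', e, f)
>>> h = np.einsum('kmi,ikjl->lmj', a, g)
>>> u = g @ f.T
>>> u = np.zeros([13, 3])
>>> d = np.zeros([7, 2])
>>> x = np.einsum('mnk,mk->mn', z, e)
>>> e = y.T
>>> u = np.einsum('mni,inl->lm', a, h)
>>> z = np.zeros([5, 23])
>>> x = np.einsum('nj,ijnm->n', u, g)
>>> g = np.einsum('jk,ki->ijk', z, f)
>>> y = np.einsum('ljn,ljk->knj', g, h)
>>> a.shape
(2, 5, 3)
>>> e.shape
(5, 23, 2)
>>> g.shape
(3, 5, 23)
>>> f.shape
(23, 3)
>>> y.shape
(13, 23, 5)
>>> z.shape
(5, 23)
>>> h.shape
(3, 5, 13)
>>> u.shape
(13, 2)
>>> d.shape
(7, 2)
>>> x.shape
(13,)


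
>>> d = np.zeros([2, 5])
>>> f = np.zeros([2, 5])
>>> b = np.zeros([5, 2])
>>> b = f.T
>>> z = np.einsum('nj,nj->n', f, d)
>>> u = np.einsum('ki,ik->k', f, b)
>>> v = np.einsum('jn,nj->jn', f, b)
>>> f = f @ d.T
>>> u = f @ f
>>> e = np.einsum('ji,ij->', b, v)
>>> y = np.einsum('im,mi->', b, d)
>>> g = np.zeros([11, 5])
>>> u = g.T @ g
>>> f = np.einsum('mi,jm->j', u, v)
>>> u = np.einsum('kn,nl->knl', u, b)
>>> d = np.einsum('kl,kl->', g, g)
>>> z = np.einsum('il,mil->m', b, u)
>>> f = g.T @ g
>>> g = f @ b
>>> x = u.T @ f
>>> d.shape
()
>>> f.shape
(5, 5)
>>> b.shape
(5, 2)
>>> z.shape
(5,)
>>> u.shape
(5, 5, 2)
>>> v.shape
(2, 5)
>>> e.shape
()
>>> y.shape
()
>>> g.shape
(5, 2)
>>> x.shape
(2, 5, 5)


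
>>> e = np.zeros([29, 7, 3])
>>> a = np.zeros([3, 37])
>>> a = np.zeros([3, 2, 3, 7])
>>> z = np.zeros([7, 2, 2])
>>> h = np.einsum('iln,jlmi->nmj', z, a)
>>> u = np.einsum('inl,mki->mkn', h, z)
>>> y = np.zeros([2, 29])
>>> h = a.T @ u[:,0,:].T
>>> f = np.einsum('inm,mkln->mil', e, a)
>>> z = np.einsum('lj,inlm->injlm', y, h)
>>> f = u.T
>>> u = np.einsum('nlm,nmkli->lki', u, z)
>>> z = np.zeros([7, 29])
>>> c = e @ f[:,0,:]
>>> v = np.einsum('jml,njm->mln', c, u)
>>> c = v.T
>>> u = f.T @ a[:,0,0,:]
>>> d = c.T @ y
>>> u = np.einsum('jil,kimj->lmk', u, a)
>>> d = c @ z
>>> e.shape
(29, 7, 3)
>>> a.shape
(3, 2, 3, 7)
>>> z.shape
(7, 29)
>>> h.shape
(7, 3, 2, 7)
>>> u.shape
(7, 3, 3)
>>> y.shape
(2, 29)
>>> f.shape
(3, 2, 7)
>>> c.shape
(2, 7, 7)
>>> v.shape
(7, 7, 2)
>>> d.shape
(2, 7, 29)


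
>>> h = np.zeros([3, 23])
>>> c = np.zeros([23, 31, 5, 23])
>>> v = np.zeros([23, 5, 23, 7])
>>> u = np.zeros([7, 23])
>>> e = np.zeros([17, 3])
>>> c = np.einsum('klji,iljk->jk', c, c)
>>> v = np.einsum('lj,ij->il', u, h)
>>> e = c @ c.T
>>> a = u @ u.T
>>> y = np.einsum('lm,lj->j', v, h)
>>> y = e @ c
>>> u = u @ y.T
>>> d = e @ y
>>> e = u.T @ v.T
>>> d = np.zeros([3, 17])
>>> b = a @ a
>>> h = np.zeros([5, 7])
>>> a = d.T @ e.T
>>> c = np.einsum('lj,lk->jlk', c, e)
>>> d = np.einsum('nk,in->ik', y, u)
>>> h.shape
(5, 7)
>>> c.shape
(23, 5, 3)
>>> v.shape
(3, 7)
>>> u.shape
(7, 5)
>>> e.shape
(5, 3)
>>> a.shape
(17, 5)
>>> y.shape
(5, 23)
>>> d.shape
(7, 23)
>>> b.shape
(7, 7)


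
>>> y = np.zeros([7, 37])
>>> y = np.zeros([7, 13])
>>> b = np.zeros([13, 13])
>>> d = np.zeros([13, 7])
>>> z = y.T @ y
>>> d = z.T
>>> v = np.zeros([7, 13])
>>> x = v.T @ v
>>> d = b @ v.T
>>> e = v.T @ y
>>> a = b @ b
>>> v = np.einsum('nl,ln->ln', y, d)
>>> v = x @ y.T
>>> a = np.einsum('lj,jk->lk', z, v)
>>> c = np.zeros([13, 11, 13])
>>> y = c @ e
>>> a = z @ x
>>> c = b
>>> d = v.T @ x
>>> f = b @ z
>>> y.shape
(13, 11, 13)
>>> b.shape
(13, 13)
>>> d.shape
(7, 13)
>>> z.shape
(13, 13)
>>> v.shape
(13, 7)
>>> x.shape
(13, 13)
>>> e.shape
(13, 13)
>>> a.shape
(13, 13)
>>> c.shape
(13, 13)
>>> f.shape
(13, 13)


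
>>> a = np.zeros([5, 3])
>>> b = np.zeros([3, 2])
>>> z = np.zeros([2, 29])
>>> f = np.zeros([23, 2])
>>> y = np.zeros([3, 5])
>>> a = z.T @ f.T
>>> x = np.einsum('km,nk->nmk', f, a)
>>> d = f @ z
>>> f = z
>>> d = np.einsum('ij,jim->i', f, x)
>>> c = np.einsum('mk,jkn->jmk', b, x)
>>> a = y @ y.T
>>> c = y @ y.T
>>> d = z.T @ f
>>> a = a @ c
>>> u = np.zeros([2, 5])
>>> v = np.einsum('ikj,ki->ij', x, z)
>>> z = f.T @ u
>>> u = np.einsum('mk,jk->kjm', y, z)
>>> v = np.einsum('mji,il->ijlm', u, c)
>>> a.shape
(3, 3)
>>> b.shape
(3, 2)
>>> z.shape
(29, 5)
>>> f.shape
(2, 29)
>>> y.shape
(3, 5)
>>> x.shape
(29, 2, 23)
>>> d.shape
(29, 29)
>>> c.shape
(3, 3)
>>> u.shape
(5, 29, 3)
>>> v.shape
(3, 29, 3, 5)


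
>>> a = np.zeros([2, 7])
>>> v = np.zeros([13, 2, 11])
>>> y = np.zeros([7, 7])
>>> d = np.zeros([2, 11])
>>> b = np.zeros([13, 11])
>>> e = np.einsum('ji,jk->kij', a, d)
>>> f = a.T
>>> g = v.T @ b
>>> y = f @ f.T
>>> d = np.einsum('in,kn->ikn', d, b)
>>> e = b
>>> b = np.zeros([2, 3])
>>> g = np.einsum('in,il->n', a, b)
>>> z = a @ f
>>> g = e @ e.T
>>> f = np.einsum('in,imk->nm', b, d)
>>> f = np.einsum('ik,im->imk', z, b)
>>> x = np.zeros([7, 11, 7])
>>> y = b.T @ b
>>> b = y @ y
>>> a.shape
(2, 7)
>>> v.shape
(13, 2, 11)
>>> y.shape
(3, 3)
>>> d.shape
(2, 13, 11)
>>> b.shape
(3, 3)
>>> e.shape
(13, 11)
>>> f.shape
(2, 3, 2)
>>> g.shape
(13, 13)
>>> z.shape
(2, 2)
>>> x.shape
(7, 11, 7)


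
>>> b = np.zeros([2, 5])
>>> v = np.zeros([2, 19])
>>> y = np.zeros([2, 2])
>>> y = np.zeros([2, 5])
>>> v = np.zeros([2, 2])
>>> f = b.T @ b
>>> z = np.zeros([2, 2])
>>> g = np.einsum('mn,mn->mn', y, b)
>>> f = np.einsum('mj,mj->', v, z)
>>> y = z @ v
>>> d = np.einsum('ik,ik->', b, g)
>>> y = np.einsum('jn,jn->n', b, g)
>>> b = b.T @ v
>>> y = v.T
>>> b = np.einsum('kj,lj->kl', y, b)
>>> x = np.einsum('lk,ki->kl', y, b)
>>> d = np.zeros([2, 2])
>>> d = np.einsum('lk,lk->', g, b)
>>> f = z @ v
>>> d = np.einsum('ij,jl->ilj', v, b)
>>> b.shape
(2, 5)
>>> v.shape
(2, 2)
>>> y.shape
(2, 2)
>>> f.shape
(2, 2)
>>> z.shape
(2, 2)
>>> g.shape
(2, 5)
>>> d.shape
(2, 5, 2)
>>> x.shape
(2, 2)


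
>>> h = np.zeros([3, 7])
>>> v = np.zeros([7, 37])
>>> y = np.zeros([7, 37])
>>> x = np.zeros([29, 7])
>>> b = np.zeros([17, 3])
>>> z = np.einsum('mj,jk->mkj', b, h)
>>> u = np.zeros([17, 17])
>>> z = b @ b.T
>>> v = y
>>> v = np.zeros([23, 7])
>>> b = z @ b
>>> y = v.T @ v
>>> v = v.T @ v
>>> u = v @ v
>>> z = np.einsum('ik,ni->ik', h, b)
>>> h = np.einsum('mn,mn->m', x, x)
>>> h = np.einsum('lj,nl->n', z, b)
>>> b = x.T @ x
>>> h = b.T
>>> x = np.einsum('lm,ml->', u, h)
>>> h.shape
(7, 7)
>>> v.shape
(7, 7)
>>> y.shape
(7, 7)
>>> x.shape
()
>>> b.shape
(7, 7)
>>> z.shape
(3, 7)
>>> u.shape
(7, 7)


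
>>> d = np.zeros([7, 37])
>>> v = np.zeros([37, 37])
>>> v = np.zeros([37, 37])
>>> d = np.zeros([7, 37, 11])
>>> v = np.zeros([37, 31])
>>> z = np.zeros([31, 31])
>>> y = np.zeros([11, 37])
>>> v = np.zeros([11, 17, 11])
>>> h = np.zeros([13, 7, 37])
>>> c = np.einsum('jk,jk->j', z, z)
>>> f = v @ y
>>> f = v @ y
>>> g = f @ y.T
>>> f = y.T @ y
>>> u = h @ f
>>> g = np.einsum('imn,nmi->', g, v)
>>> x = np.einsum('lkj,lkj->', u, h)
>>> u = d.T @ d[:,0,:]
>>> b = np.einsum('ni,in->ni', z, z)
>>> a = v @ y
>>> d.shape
(7, 37, 11)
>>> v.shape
(11, 17, 11)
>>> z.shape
(31, 31)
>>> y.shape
(11, 37)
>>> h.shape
(13, 7, 37)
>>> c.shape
(31,)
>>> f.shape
(37, 37)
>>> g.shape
()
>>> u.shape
(11, 37, 11)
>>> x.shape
()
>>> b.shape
(31, 31)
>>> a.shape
(11, 17, 37)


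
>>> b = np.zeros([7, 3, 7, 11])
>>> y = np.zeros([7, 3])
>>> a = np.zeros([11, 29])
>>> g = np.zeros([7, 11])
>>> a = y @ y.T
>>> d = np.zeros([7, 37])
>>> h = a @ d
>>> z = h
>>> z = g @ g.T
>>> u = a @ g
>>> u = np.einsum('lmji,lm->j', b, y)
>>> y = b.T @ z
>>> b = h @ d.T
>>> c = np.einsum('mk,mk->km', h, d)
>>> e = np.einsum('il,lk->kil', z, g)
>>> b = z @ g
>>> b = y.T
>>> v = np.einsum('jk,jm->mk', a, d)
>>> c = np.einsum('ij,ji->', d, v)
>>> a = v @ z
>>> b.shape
(7, 3, 7, 11)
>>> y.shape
(11, 7, 3, 7)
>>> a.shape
(37, 7)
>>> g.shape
(7, 11)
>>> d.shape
(7, 37)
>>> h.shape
(7, 37)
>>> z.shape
(7, 7)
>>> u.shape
(7,)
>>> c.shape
()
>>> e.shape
(11, 7, 7)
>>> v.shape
(37, 7)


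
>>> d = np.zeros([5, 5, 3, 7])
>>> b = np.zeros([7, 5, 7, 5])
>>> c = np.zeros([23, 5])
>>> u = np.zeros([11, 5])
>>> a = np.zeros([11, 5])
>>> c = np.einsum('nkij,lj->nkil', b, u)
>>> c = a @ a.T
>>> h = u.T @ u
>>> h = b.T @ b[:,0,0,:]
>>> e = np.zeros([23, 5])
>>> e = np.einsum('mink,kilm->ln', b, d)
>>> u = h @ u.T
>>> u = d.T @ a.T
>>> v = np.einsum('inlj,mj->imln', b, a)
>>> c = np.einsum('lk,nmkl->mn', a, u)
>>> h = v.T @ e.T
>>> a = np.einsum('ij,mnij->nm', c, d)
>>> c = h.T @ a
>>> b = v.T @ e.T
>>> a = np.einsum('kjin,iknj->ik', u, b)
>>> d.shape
(5, 5, 3, 7)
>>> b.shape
(5, 7, 11, 3)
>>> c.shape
(3, 11, 7, 5)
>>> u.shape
(7, 3, 5, 11)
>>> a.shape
(5, 7)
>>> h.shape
(5, 7, 11, 3)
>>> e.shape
(3, 7)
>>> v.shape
(7, 11, 7, 5)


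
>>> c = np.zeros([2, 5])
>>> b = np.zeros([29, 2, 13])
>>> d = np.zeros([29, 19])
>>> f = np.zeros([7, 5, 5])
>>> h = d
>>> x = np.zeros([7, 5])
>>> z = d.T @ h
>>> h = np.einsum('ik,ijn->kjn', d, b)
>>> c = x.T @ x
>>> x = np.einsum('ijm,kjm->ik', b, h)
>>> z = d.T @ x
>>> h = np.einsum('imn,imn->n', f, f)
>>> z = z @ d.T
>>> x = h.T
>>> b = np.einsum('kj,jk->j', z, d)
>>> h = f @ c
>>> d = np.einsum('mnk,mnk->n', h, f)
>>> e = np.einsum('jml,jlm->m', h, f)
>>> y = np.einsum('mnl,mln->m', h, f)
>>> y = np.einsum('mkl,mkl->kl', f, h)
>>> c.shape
(5, 5)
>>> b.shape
(29,)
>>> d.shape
(5,)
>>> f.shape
(7, 5, 5)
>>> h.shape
(7, 5, 5)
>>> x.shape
(5,)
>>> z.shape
(19, 29)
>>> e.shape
(5,)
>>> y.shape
(5, 5)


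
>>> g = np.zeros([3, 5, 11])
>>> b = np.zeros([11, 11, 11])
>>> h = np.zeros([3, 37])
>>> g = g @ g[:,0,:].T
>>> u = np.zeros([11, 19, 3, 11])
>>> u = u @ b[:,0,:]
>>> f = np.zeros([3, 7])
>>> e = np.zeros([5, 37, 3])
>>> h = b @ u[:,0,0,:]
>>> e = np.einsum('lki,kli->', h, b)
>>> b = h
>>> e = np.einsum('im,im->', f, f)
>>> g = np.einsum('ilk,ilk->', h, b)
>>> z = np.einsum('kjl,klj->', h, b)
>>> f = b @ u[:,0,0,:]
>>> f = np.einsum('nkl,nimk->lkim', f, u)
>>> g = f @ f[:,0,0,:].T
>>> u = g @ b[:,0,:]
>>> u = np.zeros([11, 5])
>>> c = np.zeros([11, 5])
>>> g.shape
(11, 11, 19, 11)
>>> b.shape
(11, 11, 11)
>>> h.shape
(11, 11, 11)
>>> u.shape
(11, 5)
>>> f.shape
(11, 11, 19, 3)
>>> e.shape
()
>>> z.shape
()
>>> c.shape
(11, 5)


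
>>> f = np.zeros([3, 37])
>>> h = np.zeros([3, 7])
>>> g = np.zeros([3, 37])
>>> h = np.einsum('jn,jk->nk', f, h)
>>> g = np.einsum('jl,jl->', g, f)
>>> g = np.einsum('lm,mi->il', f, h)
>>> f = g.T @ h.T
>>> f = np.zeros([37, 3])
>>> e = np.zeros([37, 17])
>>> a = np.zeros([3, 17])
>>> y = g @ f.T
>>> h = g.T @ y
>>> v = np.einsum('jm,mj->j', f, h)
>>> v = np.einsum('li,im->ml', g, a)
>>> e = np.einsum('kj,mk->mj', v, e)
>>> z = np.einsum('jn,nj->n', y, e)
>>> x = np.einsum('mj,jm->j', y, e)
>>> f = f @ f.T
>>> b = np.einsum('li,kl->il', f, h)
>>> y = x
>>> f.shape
(37, 37)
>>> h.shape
(3, 37)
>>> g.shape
(7, 3)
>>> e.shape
(37, 7)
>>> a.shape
(3, 17)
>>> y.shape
(37,)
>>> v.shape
(17, 7)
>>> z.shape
(37,)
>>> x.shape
(37,)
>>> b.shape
(37, 37)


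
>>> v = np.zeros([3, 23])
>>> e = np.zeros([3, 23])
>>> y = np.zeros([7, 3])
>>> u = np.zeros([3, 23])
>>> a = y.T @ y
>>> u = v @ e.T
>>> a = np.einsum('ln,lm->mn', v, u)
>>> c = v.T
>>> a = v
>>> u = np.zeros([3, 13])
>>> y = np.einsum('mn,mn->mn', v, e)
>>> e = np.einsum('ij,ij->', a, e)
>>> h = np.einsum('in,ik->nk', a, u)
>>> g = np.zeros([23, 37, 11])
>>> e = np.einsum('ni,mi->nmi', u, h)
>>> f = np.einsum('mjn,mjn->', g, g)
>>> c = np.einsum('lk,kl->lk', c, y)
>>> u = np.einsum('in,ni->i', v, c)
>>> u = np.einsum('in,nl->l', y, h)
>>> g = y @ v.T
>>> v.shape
(3, 23)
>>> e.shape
(3, 23, 13)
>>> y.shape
(3, 23)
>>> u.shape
(13,)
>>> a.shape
(3, 23)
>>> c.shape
(23, 3)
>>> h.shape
(23, 13)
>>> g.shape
(3, 3)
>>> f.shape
()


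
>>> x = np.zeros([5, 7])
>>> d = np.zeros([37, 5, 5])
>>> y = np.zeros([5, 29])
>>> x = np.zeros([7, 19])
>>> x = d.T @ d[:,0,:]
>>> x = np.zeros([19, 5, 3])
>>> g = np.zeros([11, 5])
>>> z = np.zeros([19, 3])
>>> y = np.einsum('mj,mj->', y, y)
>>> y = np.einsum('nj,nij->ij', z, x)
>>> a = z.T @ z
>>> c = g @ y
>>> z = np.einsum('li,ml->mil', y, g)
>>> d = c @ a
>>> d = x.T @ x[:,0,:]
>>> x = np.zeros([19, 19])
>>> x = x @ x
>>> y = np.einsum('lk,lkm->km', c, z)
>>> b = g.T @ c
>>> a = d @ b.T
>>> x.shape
(19, 19)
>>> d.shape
(3, 5, 3)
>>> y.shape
(3, 5)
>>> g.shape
(11, 5)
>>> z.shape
(11, 3, 5)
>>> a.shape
(3, 5, 5)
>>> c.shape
(11, 3)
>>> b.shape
(5, 3)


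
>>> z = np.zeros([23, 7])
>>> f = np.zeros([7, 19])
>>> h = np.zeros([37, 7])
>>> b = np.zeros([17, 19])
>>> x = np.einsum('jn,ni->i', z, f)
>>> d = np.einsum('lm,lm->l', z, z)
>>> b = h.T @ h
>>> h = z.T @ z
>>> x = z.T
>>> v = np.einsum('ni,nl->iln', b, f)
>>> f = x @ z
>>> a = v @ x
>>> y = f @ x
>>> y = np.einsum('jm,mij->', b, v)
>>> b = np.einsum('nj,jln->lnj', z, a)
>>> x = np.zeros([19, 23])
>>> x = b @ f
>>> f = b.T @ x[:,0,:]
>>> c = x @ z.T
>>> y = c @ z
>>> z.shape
(23, 7)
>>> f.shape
(7, 23, 7)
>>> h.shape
(7, 7)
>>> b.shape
(19, 23, 7)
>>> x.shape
(19, 23, 7)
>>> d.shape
(23,)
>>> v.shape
(7, 19, 7)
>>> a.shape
(7, 19, 23)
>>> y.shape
(19, 23, 7)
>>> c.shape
(19, 23, 23)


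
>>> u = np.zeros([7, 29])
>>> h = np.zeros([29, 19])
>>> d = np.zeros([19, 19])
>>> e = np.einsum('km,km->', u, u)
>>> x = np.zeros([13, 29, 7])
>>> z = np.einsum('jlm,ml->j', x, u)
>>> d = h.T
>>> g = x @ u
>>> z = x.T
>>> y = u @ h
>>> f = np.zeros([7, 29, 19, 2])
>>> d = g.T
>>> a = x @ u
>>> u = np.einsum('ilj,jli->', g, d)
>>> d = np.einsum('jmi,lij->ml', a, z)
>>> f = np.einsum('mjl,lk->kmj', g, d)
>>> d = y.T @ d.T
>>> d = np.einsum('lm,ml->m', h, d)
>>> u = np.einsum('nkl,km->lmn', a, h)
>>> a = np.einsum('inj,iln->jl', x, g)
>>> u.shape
(29, 19, 13)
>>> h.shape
(29, 19)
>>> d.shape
(19,)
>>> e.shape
()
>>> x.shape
(13, 29, 7)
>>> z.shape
(7, 29, 13)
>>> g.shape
(13, 29, 29)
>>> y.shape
(7, 19)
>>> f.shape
(7, 13, 29)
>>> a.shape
(7, 29)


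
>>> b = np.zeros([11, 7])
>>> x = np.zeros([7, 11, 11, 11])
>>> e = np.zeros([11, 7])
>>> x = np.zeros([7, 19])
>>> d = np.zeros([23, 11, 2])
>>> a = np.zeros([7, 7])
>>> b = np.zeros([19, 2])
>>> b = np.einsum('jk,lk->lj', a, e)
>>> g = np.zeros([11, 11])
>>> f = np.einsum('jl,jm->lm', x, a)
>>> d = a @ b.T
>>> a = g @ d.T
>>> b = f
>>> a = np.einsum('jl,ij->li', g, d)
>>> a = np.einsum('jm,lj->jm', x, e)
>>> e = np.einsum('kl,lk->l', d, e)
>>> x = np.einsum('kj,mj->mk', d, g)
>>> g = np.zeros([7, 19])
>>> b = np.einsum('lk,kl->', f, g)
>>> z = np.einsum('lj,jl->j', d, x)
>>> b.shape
()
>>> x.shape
(11, 7)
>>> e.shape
(11,)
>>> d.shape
(7, 11)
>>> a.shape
(7, 19)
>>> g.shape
(7, 19)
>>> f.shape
(19, 7)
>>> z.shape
(11,)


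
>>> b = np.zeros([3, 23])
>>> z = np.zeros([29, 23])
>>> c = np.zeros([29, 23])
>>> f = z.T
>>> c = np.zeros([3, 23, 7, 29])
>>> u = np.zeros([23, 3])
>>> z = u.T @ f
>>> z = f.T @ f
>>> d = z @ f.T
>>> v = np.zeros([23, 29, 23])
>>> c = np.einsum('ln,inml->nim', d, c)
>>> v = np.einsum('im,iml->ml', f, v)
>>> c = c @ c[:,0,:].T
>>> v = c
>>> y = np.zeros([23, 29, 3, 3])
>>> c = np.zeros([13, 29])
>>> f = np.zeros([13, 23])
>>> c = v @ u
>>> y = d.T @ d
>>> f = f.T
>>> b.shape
(3, 23)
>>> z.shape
(29, 29)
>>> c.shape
(23, 3, 3)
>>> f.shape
(23, 13)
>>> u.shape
(23, 3)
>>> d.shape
(29, 23)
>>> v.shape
(23, 3, 23)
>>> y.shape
(23, 23)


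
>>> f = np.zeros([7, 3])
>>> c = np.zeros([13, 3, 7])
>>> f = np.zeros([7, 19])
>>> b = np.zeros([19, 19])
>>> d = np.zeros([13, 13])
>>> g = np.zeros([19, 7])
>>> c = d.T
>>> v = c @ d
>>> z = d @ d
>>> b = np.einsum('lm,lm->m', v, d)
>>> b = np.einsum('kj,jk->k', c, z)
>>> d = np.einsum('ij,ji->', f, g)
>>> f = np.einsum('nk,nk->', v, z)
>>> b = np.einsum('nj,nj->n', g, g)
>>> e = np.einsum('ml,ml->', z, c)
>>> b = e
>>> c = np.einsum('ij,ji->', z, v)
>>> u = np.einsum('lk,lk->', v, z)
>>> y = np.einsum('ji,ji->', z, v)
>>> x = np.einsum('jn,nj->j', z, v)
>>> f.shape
()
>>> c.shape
()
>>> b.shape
()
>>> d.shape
()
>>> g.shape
(19, 7)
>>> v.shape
(13, 13)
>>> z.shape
(13, 13)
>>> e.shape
()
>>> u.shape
()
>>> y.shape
()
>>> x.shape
(13,)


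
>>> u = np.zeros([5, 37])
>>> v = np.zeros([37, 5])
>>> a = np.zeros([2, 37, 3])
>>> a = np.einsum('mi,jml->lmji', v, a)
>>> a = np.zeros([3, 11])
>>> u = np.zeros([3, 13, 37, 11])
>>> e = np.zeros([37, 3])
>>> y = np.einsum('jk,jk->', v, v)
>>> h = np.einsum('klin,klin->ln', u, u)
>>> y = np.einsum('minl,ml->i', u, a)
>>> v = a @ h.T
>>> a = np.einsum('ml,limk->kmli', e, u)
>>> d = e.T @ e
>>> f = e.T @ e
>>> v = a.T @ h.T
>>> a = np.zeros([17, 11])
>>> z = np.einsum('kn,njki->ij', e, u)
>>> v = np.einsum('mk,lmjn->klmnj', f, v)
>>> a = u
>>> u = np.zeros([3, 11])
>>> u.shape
(3, 11)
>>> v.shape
(3, 13, 3, 13, 37)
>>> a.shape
(3, 13, 37, 11)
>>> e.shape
(37, 3)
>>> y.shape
(13,)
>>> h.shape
(13, 11)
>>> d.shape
(3, 3)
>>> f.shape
(3, 3)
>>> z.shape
(11, 13)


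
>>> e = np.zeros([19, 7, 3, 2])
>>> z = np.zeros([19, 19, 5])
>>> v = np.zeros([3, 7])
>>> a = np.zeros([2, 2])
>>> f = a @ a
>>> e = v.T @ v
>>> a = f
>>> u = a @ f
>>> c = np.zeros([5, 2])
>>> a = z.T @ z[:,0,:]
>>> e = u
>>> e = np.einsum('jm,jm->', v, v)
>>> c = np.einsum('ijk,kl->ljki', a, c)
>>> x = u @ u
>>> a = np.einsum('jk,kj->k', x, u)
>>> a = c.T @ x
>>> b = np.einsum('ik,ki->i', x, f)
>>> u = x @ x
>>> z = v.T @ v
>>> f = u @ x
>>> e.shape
()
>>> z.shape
(7, 7)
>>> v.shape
(3, 7)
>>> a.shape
(5, 5, 19, 2)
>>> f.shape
(2, 2)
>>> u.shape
(2, 2)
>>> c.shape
(2, 19, 5, 5)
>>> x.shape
(2, 2)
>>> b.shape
(2,)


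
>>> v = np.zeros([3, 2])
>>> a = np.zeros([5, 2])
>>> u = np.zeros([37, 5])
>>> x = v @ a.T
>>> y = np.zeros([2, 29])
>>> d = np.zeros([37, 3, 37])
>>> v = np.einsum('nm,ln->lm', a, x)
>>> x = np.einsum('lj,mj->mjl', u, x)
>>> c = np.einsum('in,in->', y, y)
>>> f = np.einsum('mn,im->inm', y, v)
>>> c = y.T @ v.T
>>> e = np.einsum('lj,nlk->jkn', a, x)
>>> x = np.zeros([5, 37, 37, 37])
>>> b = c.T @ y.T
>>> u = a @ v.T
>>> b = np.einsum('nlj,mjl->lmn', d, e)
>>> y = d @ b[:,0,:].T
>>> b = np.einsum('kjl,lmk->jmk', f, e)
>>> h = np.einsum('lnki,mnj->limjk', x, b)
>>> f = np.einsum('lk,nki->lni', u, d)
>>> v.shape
(3, 2)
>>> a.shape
(5, 2)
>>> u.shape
(5, 3)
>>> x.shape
(5, 37, 37, 37)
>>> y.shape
(37, 3, 3)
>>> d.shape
(37, 3, 37)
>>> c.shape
(29, 3)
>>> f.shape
(5, 37, 37)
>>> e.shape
(2, 37, 3)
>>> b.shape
(29, 37, 3)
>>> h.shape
(5, 37, 29, 3, 37)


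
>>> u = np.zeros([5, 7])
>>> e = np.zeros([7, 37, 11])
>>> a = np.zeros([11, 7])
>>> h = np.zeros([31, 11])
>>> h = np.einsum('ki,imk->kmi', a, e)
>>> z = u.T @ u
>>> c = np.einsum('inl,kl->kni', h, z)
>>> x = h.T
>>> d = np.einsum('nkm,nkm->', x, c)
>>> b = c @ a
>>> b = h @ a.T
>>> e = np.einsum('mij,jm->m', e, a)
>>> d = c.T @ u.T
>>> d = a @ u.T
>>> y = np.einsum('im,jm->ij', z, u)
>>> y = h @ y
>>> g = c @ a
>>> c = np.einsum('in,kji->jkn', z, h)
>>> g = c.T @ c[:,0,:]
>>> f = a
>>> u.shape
(5, 7)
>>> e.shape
(7,)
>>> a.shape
(11, 7)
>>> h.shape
(11, 37, 7)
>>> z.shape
(7, 7)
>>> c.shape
(37, 11, 7)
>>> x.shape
(7, 37, 11)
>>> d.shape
(11, 5)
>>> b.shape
(11, 37, 11)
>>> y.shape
(11, 37, 5)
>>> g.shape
(7, 11, 7)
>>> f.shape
(11, 7)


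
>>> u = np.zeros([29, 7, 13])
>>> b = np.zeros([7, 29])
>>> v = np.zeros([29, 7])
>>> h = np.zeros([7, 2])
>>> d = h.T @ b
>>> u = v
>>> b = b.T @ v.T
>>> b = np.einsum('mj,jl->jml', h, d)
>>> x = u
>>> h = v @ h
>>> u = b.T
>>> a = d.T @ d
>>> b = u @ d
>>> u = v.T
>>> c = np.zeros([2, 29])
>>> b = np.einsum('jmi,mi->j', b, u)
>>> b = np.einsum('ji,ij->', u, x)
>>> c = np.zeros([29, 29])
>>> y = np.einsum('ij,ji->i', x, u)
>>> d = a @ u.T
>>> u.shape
(7, 29)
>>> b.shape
()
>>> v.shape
(29, 7)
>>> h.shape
(29, 2)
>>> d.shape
(29, 7)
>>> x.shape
(29, 7)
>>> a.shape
(29, 29)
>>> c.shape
(29, 29)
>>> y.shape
(29,)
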